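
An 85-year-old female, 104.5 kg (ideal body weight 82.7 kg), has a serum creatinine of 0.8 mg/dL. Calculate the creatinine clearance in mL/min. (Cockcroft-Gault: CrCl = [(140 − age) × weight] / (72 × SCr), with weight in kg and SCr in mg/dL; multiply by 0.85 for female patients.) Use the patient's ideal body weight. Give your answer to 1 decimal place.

67.1 mL/min

CrCl = (140 − 85) × 82.7 / (72 × 0.8) × 0.85 = 4548.5 / 57.60 × 0.85 ≈ 67.1 mL/min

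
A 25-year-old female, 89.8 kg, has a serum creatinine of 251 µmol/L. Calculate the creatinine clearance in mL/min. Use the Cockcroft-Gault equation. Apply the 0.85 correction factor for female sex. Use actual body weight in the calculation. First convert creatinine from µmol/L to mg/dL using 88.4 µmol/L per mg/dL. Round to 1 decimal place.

SCr = 251 / 88.4 = 2.839 mg/dL
CrCl = (140 − 25) × 89.8 / (72 × 2.839) × 0.85 = 10327.0 / 204.41 × 0.85 ≈ 42.9 mL/min

42.9 mL/min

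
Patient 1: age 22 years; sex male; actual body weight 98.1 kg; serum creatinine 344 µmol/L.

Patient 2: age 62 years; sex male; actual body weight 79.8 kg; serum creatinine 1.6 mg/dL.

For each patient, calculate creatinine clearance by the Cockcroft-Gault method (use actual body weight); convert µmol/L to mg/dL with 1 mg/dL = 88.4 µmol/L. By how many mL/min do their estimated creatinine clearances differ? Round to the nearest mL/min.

Patient 1: SCr = 344 / 88.4 = 3.891 mg/dL
Patient 1: CrCl = (140 − 22) × 98.1 / (72 × 3.891) = 11575.8 / 280.15 ≈ 41.3 mL/min
Patient 2: CrCl = (140 − 62) × 79.8 / (72 × 1.6) = 6224.4 / 115.20 ≈ 54.0 mL/min
|41.3 − 54.0| = 12.7 mL/min

13 mL/min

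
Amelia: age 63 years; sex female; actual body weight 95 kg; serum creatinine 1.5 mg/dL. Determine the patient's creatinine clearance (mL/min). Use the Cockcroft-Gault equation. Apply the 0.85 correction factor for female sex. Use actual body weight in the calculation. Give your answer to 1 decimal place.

CrCl = (140 − 63) × 95 / (72 × 1.5) × 0.85 = 7315.0 / 108.00 × 0.85 ≈ 57.6 mL/min

57.6 mL/min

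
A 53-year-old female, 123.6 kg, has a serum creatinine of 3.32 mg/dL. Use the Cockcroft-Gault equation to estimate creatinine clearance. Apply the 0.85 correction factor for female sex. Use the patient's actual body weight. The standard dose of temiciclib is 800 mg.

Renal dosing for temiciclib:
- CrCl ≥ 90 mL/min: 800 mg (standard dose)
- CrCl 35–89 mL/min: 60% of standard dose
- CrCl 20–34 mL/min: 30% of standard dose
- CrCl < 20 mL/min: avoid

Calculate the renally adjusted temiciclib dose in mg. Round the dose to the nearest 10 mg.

480 mg

CrCl = (140 − 53) × 123.6 / (72 × 3.32) × 0.85 = 10753.2 / 239.04 × 0.85 ≈ 38.2 mL/min
CrCl ≈ 38 mL/min → bracket 35–89 mL/min.
60% of 800 mg = 480 mg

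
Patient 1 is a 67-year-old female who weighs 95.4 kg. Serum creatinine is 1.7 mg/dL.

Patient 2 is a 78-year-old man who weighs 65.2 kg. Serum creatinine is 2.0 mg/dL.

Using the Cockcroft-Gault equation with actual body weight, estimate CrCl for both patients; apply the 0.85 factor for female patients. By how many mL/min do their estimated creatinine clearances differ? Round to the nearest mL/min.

20 mL/min

Patient 1: CrCl = (140 − 67) × 95.4 / (72 × 1.7) × 0.85 = 6964.2 / 122.40 × 0.85 ≈ 48.4 mL/min
Patient 2: CrCl = (140 − 78) × 65.2 / (72 × 2) = 4042.4 / 144.00 ≈ 28.1 mL/min
|48.4 − 28.1| = 20.3 mL/min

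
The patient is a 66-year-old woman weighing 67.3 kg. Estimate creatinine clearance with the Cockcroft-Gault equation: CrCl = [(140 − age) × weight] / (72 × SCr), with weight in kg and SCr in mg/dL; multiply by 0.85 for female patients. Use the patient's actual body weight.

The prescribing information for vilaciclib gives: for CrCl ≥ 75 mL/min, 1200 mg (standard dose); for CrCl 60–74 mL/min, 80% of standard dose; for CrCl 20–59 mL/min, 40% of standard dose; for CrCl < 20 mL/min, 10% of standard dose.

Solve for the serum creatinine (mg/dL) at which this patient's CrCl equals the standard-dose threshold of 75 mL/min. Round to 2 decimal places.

Standard dose requires CrCl ≥ 75 mL/min.
Set (140 − 66) × 67.3 × 0.85 / (72 × SCr) = 75
SCr = (140 − 66) × 67.3 × 0.85 / (72 × 75) = 0.784 mg/dL

0.78 mg/dL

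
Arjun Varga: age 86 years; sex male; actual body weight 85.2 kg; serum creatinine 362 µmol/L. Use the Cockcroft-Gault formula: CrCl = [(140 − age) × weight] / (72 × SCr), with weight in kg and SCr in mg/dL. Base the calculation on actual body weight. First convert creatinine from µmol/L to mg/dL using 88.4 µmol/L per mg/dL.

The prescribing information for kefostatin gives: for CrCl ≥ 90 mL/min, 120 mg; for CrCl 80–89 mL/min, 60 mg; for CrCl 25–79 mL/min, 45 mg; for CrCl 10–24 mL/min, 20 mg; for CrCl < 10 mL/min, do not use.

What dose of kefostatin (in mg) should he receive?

SCr = 362 / 88.4 = 4.095 mg/dL
CrCl = (140 − 86) × 85.2 / (72 × 4.095) = 4600.8 / 294.84 ≈ 15.6 mL/min
CrCl ≈ 16 mL/min → bracket 10–24 mL/min.
Dose for this bracket: 20 mg.

20 mg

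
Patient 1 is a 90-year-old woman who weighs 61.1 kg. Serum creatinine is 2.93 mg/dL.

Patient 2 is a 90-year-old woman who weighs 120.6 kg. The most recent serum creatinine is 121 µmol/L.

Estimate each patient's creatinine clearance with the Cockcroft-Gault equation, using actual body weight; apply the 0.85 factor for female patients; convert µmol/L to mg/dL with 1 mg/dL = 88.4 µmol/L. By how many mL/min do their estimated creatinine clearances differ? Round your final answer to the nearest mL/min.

40 mL/min

Patient 1: CrCl = (140 − 90) × 61.1 / (72 × 2.93) × 0.85 = 3055.0 / 210.96 × 0.85 ≈ 12.3 mL/min
Patient 2: SCr = 121 / 88.4 = 1.369 mg/dL
Patient 2: CrCl = (140 − 90) × 120.6 / (72 × 1.369) × 0.85 = 6030.0 / 98.57 × 0.85 ≈ 52.0 mL/min
|12.3 − 52.0| = 39.7 mL/min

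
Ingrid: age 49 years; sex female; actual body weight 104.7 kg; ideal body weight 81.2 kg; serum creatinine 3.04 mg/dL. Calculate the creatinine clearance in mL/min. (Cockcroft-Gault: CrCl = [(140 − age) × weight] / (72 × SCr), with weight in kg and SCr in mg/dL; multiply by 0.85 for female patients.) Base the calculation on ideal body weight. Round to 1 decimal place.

28.7 mL/min

CrCl = (140 − 49) × 81.2 / (72 × 3.04) × 0.85 = 7389.2 / 218.88 × 0.85 ≈ 28.7 mL/min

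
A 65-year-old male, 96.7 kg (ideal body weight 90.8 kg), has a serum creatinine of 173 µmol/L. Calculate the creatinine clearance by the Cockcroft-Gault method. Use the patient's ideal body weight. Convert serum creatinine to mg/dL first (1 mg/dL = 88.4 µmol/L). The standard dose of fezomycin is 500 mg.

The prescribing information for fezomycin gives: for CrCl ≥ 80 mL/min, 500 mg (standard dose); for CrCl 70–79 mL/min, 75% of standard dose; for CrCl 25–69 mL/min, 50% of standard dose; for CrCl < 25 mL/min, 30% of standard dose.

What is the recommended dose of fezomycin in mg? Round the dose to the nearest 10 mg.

SCr = 173 / 88.4 = 1.957 mg/dL
CrCl = (140 − 65) × 90.8 / (72 × 1.957) = 6810.0 / 140.90 ≈ 48.3 mL/min
CrCl ≈ 48 mL/min → bracket 25–69 mL/min.
50% of 500 mg = 250 mg

250 mg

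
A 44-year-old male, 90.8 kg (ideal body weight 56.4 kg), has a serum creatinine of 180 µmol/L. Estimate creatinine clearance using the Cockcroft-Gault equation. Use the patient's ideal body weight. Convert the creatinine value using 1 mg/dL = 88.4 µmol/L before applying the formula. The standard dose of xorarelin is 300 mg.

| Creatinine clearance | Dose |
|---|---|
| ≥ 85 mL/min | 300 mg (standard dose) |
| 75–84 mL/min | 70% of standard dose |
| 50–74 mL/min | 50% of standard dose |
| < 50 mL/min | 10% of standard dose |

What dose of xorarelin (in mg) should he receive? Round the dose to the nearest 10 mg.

SCr = 180 / 88.4 = 2.036 mg/dL
CrCl = (140 − 44) × 56.4 / (72 × 2.036) = 5414.4 / 146.59 ≈ 36.9 mL/min
CrCl ≈ 37 mL/min → bracket < 50 mL/min.
10% of 300 mg = 30 mg

30 mg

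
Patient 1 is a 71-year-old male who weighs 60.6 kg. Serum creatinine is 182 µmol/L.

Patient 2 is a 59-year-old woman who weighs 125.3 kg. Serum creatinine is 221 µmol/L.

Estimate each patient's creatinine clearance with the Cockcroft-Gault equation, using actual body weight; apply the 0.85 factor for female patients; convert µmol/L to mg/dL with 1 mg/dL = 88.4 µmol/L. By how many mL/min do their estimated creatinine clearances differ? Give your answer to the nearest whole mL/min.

Patient 1: SCr = 182 / 88.4 = 2.059 mg/dL
Patient 1: CrCl = (140 − 71) × 60.6 / (72 × 2.059) = 4181.4 / 148.25 ≈ 28.2 mL/min
Patient 2: SCr = 221 / 88.4 = 2.5 mg/dL
Patient 2: CrCl = (140 − 59) × 125.3 / (72 × 2.5) × 0.85 = 10149.3 / 180.00 × 0.85 ≈ 47.9 mL/min
|28.2 − 47.9| = 19.7 mL/min

20 mL/min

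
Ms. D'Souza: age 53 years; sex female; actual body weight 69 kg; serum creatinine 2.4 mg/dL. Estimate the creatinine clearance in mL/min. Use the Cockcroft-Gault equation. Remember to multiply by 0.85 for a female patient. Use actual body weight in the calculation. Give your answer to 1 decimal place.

29.5 mL/min

CrCl = (140 − 53) × 69 / (72 × 2.4) × 0.85 = 6003.0 / 172.80 × 0.85 ≈ 29.5 mL/min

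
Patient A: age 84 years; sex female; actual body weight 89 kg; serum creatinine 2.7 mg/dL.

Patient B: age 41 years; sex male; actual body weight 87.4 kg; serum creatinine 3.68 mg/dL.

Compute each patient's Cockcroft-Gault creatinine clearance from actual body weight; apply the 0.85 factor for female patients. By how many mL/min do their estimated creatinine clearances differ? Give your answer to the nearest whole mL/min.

11 mL/min

Patient A: CrCl = (140 − 84) × 89 / (72 × 2.7) × 0.85 = 4984.0 / 194.40 × 0.85 ≈ 21.8 mL/min
Patient B: CrCl = (140 − 41) × 87.4 / (72 × 3.68) = 8652.6 / 264.96 ≈ 32.7 mL/min
|21.8 − 32.7| = 10.9 mL/min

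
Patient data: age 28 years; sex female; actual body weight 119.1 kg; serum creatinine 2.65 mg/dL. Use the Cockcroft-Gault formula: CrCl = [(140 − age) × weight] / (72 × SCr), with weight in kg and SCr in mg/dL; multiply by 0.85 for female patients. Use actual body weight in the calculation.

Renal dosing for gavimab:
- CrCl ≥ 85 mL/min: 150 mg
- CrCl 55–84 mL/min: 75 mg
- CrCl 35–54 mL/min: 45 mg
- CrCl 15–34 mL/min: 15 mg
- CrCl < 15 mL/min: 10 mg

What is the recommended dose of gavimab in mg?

75 mg

CrCl = (140 − 28) × 119.1 / (72 × 2.65) × 0.85 = 13339.2 / 190.80 × 0.85 ≈ 59.4 mL/min
CrCl ≈ 59 mL/min → bracket 55–84 mL/min.
Dose for this bracket: 75 mg.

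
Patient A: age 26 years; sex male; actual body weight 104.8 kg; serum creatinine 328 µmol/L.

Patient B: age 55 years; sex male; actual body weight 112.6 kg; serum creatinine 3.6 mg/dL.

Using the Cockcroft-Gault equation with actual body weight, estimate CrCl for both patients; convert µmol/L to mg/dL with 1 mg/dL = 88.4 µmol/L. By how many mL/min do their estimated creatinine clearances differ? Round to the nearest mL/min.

Patient A: SCr = 328 / 88.4 = 3.71 mg/dL
Patient A: CrCl = (140 − 26) × 104.8 / (72 × 3.71) = 11947.2 / 267.12 ≈ 44.7 mL/min
Patient B: CrCl = (140 − 55) × 112.6 / (72 × 3.6) = 9571.0 / 259.20 ≈ 36.9 mL/min
|44.7 − 36.9| = 7.8 mL/min

8 mL/min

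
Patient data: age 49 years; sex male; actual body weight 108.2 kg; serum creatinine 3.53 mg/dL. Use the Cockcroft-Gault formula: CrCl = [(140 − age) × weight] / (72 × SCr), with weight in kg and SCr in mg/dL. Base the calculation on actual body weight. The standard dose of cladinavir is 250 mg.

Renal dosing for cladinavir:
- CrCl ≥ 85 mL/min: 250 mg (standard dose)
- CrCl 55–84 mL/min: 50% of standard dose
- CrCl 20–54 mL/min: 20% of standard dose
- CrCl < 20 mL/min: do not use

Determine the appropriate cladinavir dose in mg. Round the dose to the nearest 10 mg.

CrCl = (140 − 49) × 108.2 / (72 × 3.53) = 9846.2 / 254.16 ≈ 38.7 mL/min
CrCl ≈ 39 mL/min → bracket 20–54 mL/min.
20% of 250 mg = 50 mg

50 mg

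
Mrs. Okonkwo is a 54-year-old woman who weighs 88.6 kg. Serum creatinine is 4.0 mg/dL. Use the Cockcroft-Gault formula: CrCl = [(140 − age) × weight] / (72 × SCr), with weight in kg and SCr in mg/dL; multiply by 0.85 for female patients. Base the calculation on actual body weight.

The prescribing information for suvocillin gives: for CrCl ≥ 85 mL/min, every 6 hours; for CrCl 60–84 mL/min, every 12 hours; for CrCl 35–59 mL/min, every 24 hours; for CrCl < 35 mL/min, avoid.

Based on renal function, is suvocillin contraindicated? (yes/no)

yes

CrCl = (140 − 54) × 88.6 / (72 × 4) × 0.85 = 7619.6 / 288.00 × 0.85 ≈ 22.5 mL/min
CrCl ≈ 22 mL/min, which is < 35 mL/min.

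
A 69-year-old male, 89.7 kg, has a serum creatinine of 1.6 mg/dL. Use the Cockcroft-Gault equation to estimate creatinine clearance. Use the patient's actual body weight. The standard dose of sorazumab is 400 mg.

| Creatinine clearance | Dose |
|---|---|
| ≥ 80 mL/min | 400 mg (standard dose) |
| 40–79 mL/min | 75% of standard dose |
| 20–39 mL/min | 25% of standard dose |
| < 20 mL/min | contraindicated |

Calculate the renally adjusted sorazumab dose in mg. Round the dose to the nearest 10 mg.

300 mg

CrCl = (140 − 69) × 89.7 / (72 × 1.6) = 6368.7 / 115.20 ≈ 55.3 mL/min
CrCl ≈ 55 mL/min → bracket 40–79 mL/min.
75% of 400 mg = 300 mg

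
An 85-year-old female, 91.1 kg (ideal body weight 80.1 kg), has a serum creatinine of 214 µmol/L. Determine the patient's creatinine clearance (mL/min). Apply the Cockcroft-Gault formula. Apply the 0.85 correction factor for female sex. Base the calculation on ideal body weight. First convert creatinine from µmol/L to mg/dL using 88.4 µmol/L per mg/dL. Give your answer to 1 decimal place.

21.5 mL/min

SCr = 214 / 88.4 = 2.421 mg/dL
CrCl = (140 − 85) × 80.1 / (72 × 2.421) × 0.85 = 4405.5 / 174.31 × 0.85 ≈ 21.5 mL/min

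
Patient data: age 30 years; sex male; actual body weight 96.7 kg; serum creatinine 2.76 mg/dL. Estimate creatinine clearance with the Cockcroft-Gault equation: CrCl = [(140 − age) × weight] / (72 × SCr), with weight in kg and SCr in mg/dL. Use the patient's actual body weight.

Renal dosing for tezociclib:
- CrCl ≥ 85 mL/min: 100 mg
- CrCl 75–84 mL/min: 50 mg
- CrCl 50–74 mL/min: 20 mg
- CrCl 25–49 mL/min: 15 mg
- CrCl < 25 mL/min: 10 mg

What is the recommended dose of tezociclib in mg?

20 mg

CrCl = (140 − 30) × 96.7 / (72 × 2.76) = 10637.0 / 198.72 ≈ 53.5 mL/min
CrCl ≈ 54 mL/min → bracket 50–74 mL/min.
Dose for this bracket: 20 mg.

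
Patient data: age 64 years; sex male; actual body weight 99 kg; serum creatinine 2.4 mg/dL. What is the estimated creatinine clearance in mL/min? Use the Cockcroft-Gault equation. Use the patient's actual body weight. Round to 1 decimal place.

43.5 mL/min

CrCl = (140 − 64) × 99 / (72 × 2.4) = 7524.0 / 172.80 ≈ 43.5 mL/min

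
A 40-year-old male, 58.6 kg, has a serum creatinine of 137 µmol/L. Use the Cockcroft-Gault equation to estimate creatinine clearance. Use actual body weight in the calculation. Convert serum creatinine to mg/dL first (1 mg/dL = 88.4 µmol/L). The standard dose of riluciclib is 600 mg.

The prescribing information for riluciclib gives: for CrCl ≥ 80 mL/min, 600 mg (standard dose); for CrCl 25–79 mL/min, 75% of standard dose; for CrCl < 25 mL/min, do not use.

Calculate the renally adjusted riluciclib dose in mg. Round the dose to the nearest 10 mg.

SCr = 137 / 88.4 = 1.55 mg/dL
CrCl = (140 − 40) × 58.6 / (72 × 1.55) = 5860.0 / 111.60 ≈ 52.5 mL/min
CrCl ≈ 53 mL/min → bracket 25–79 mL/min.
75% of 600 mg = 450 mg

450 mg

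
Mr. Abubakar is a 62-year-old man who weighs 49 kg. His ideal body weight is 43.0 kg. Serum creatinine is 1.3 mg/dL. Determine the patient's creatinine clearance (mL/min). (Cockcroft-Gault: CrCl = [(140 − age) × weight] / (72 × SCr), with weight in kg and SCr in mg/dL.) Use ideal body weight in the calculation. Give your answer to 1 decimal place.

CrCl = (140 − 62) × 43 / (72 × 1.3) = 3354.0 / 93.60 ≈ 35.8 mL/min

35.8 mL/min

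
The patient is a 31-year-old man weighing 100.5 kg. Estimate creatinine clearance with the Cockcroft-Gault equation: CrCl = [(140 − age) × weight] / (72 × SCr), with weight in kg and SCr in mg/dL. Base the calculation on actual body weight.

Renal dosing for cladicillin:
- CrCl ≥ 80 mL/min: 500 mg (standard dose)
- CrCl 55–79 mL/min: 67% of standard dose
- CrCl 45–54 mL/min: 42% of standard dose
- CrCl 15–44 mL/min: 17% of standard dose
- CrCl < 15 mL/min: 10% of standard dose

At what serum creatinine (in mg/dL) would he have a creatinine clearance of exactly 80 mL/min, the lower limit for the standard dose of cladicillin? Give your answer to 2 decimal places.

1.90 mg/dL

Standard dose requires CrCl ≥ 80 mL/min.
Set (140 − 31) × 100.5 / (72 × SCr) = 80
SCr = (140 − 31) × 100.5 / (72 × 80) = 1.902 mg/dL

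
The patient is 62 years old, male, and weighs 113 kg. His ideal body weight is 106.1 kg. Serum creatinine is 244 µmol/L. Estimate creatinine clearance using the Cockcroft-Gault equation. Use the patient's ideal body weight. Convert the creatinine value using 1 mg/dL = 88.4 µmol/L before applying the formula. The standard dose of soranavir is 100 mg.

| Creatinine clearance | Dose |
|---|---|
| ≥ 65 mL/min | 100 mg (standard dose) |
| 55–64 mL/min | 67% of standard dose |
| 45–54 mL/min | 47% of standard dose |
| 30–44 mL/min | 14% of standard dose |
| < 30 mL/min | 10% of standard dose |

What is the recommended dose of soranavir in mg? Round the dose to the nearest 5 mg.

15 mg

SCr = 244 / 88.4 = 2.76 mg/dL
CrCl = (140 − 62) × 106.1 / (72 × 2.76) = 8275.8 / 198.72 ≈ 41.6 mL/min
CrCl ≈ 42 mL/min → bracket 30–44 mL/min.
14% of 100 mg = 14 mg → 15 mg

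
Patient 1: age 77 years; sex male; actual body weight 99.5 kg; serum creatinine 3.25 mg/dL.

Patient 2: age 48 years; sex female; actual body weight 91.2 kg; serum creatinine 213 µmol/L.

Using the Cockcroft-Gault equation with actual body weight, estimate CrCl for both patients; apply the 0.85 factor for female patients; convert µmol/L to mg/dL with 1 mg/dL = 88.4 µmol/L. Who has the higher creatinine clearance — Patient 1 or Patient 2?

Patient 2

Patient 1: CrCl = (140 − 77) × 99.5 / (72 × 3.25) = 6268.5 / 234.00 ≈ 26.8 mL/min
Patient 2: SCr = 213 / 88.4 = 2.41 mg/dL
Patient 2: CrCl = (140 − 48) × 91.2 / (72 × 2.41) × 0.85 = 8390.4 / 173.52 × 0.85 ≈ 41.1 mL/min
26.8 vs 41.1 mL/min → Patient 2 is higher.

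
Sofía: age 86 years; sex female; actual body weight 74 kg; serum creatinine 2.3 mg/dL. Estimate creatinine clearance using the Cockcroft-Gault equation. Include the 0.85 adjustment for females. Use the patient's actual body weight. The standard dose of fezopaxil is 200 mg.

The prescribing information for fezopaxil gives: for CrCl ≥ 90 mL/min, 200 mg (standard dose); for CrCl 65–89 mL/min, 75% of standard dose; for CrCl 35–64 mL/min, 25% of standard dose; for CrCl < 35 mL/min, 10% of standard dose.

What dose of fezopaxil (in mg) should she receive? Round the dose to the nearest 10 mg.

CrCl = (140 − 86) × 74 / (72 × 2.3) × 0.85 = 3996.0 / 165.60 × 0.85 ≈ 20.5 mL/min
CrCl ≈ 21 mL/min → bracket < 35 mL/min.
10% of 200 mg = 20 mg

20 mg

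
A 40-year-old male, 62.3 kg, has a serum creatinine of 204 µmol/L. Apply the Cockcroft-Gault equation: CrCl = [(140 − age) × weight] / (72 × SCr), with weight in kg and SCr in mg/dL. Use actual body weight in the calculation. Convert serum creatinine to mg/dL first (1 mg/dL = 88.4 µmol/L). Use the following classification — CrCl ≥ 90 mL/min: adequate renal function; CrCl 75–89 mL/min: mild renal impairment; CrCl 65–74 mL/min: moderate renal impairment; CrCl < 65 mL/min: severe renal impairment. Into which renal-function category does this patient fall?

SCr = 204 / 88.4 = 2.308 mg/dL
CrCl = (140 − 40) × 62.3 / (72 × 2.308) = 6230.0 / 166.18 ≈ 37.5 mL/min
37 mL/min falls in the 'severe renal impairment' range.

severe renal impairment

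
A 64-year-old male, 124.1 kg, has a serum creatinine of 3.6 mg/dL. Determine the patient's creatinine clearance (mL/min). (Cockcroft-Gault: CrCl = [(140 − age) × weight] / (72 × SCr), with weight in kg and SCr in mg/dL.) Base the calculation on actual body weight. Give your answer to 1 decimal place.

CrCl = (140 − 64) × 124.1 / (72 × 3.6) = 9431.6 / 259.20 ≈ 36.4 mL/min

36.4 mL/min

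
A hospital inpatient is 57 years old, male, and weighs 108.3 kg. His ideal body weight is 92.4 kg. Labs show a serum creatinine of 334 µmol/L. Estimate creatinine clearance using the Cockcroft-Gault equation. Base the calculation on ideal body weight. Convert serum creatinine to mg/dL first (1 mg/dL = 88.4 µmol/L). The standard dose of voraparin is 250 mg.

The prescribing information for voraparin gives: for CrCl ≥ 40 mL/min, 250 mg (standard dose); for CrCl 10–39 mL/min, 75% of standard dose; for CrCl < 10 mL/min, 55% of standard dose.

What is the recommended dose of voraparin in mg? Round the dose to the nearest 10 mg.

SCr = 334 / 88.4 = 3.778 mg/dL
CrCl = (140 − 57) × 92.4 / (72 × 3.778) = 7669.2 / 272.02 ≈ 28.2 mL/min
CrCl ≈ 28 mL/min → bracket 10–39 mL/min.
75% of 250 mg = 187.5 mg → 190 mg

190 mg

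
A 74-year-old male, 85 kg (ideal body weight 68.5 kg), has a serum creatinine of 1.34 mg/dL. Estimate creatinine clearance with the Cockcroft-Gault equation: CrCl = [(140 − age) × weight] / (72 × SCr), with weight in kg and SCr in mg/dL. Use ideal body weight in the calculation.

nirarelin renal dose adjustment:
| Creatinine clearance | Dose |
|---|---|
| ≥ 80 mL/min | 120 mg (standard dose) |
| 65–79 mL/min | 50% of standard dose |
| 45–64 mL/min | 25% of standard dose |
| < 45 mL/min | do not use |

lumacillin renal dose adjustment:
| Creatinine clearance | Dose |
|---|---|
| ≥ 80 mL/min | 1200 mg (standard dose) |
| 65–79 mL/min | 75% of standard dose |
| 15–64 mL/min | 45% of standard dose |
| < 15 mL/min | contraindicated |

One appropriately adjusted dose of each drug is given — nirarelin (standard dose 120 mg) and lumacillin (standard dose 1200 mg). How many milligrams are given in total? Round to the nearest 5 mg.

570 mg

CrCl = (140 − 74) × 68.5 / (72 × 1.34) = 4521.0 / 96.48 ≈ 46.9 mL/min
CrCl ≈ 47 mL/min.
nirarelin: 45–64 mL/min → 25% of 120 mg = 30 mg.
lumacillin: 15–64 mL/min → 45% of 1200 mg = 540 mg.
Total = 30 + 540 = 570 mg.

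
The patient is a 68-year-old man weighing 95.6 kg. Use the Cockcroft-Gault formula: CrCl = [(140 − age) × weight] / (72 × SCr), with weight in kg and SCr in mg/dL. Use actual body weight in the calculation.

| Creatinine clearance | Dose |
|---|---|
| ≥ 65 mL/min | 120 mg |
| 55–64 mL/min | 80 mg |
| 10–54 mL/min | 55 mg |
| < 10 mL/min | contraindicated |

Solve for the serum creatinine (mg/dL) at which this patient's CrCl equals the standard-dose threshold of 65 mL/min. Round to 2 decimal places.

1.47 mg/dL

Standard dose requires CrCl ≥ 65 mL/min.
Set (140 − 68) × 95.6 / (72 × SCr) = 65
SCr = (140 − 68) × 95.6 / (72 × 65) = 1.471 mg/dL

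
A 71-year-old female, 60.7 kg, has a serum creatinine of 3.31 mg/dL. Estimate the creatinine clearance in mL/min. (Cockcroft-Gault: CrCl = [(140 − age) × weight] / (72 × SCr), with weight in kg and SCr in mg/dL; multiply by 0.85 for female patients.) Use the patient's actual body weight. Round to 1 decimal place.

CrCl = (140 − 71) × 60.7 / (72 × 3.31) × 0.85 = 4188.3 / 238.32 × 0.85 ≈ 14.9 mL/min

14.9 mL/min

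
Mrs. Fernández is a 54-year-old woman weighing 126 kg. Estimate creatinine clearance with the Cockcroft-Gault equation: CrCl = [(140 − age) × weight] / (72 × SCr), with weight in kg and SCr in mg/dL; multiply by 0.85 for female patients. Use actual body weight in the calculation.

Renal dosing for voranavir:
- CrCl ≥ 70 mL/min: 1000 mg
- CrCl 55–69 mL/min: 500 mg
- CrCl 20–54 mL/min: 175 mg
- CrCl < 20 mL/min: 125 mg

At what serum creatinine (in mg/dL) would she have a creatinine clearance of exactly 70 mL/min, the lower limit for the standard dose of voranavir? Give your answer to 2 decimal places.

Standard dose requires CrCl ≥ 70 mL/min.
Set (140 − 54) × 126 × 0.85 / (72 × SCr) = 70
SCr = (140 − 54) × 126 × 0.85 / (72 × 70) = 1.828 mg/dL

1.83 mg/dL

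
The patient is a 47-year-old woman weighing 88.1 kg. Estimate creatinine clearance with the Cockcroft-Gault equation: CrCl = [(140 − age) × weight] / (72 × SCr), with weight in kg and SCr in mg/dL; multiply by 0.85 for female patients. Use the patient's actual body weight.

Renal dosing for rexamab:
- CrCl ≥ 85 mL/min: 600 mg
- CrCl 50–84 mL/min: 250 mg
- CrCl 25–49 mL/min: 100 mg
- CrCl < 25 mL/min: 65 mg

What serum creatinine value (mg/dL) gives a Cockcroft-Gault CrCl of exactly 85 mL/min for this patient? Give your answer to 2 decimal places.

1.14 mg/dL

Standard dose requires CrCl ≥ 85 mL/min.
Set (140 − 47) × 88.1 × 0.85 / (72 × SCr) = 85
SCr = (140 − 47) × 88.1 × 0.85 / (72 × 85) = 1.138 mg/dL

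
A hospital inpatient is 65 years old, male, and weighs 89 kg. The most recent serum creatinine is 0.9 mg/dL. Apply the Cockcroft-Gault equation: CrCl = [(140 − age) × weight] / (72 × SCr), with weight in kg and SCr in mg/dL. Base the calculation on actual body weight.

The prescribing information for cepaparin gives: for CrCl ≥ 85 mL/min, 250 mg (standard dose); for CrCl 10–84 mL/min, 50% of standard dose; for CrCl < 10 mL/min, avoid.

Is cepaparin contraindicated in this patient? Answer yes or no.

CrCl = (140 − 65) × 89 / (72 × 0.9) = 6675.0 / 64.80 ≈ 103.0 mL/min
CrCl ≈ 103 mL/min, which is ≥ 10 mL/min.

no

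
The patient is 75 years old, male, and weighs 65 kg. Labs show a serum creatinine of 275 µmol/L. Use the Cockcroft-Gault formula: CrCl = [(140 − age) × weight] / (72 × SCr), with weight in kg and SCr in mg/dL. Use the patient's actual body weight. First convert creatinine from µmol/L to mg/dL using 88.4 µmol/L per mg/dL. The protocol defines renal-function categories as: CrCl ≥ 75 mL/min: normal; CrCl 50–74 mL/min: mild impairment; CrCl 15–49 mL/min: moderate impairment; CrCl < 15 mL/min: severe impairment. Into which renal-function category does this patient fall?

SCr = 275 / 88.4 = 3.111 mg/dL
CrCl = (140 − 75) × 65 / (72 × 3.111) = 4225.0 / 223.99 ≈ 18.9 mL/min
19 mL/min falls in the 'moderate impairment' range.

moderate impairment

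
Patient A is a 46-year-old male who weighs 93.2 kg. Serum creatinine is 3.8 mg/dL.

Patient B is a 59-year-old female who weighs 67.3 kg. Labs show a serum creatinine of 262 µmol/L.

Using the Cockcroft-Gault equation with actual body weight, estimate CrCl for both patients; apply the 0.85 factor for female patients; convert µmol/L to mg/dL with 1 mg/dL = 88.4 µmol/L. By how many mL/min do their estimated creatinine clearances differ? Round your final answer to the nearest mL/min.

10 mL/min

Patient A: CrCl = (140 − 46) × 93.2 / (72 × 3.8) = 8760.8 / 273.60 ≈ 32.0 mL/min
Patient B: SCr = 262 / 88.4 = 2.964 mg/dL
Patient B: CrCl = (140 − 59) × 67.3 / (72 × 2.964) × 0.85 = 5451.3 / 213.41 × 0.85 ≈ 21.7 mL/min
|32.0 − 21.7| = 10.3 mL/min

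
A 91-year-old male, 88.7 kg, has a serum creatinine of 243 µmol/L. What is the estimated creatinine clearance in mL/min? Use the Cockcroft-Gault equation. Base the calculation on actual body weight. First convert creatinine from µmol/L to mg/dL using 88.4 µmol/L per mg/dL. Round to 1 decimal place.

22.0 mL/min

SCr = 243 / 88.4 = 2.749 mg/dL
CrCl = (140 − 91) × 88.7 / (72 × 2.749) = 4346.3 / 197.93 ≈ 22.0 mL/min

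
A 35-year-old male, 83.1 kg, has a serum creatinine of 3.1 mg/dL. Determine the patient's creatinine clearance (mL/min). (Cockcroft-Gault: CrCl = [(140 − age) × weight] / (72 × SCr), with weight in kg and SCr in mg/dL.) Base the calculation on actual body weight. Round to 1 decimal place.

CrCl = (140 − 35) × 83.1 / (72 × 3.1) = 8725.5 / 223.20 ≈ 39.1 mL/min

39.1 mL/min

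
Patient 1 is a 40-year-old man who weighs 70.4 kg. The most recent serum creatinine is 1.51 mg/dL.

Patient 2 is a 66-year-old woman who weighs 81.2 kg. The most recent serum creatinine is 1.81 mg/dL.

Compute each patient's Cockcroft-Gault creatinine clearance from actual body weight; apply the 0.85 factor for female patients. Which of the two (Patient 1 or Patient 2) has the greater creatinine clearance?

Patient 1: CrCl = (140 − 40) × 70.4 / (72 × 1.51) = 7040.0 / 108.72 ≈ 64.8 mL/min
Patient 2: CrCl = (140 − 66) × 81.2 / (72 × 1.81) × 0.85 = 6008.8 / 130.32 × 0.85 ≈ 39.2 mL/min
64.8 vs 39.2 mL/min → Patient 1 is higher.

Patient 1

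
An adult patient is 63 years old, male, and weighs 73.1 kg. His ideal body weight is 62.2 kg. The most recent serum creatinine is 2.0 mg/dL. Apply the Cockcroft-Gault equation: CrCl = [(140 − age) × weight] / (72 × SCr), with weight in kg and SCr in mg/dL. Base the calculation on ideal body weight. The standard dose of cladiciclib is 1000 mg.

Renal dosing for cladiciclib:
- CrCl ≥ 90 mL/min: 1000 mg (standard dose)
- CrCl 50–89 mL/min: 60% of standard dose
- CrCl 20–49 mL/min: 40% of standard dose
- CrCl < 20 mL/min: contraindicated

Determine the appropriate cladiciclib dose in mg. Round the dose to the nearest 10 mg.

400 mg

CrCl = (140 − 63) × 62.2 / (72 × 2) = 4789.4 / 144.00 ≈ 33.3 mL/min
CrCl ≈ 33 mL/min → bracket 20–49 mL/min.
40% of 1000 mg = 400 mg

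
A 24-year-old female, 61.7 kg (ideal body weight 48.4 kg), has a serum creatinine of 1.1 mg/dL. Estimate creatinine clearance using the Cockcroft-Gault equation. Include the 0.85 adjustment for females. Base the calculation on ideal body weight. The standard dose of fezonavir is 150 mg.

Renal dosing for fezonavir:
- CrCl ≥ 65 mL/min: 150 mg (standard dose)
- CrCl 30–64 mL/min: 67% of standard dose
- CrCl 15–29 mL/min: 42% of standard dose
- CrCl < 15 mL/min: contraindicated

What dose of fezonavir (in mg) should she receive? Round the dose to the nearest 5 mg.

CrCl = (140 − 24) × 48.4 / (72 × 1.1) × 0.85 = 5614.4 / 79.20 × 0.85 ≈ 60.3 mL/min
CrCl ≈ 60 mL/min → bracket 30–64 mL/min.
67% of 150 mg = 100.5 mg → 100 mg

100 mg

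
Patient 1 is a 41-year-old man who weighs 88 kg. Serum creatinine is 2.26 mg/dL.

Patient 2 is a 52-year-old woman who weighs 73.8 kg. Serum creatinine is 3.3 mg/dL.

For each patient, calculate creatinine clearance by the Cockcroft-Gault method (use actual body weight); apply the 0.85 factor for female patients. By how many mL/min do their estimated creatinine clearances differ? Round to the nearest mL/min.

Patient 1: CrCl = (140 − 41) × 88 / (72 × 2.26) = 8712.0 / 162.72 ≈ 53.5 mL/min
Patient 2: CrCl = (140 − 52) × 73.8 / (72 × 3.3) × 0.85 = 6494.4 / 237.60 × 0.85 ≈ 23.2 mL/min
|53.5 − 23.2| = 30.3 mL/min

30 mL/min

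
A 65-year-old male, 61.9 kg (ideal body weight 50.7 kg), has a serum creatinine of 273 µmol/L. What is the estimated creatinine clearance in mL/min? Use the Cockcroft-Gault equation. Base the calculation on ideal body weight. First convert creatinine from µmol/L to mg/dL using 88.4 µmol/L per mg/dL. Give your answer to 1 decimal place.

17.1 mL/min

SCr = 273 / 88.4 = 3.088 mg/dL
CrCl = (140 − 65) × 50.7 / (72 × 3.088) = 3802.5 / 222.34 ≈ 17.1 mL/min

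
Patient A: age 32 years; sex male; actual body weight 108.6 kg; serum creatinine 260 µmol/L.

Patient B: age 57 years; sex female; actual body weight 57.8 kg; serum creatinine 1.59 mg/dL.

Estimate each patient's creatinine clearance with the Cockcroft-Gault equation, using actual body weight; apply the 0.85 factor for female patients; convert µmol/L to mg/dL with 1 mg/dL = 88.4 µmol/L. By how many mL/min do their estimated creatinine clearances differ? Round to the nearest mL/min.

20 mL/min

Patient A: SCr = 260 / 88.4 = 2.941 mg/dL
Patient A: CrCl = (140 − 32) × 108.6 / (72 × 2.941) = 11728.8 / 211.75 ≈ 55.4 mL/min
Patient B: CrCl = (140 − 57) × 57.8 / (72 × 1.59) × 0.85 = 4797.4 / 114.48 × 0.85 ≈ 35.6 mL/min
|55.4 − 35.6| = 19.8 mL/min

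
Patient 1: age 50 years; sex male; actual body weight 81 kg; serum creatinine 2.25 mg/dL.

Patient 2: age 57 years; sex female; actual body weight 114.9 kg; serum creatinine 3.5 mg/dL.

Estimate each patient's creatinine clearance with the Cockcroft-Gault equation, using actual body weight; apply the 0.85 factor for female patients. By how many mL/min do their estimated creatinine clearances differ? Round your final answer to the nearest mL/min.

13 mL/min

Patient 1: CrCl = (140 − 50) × 81 / (72 × 2.25) = 7290.0 / 162.00 ≈ 45.0 mL/min
Patient 2: CrCl = (140 − 57) × 114.9 / (72 × 3.5) × 0.85 = 9536.7 / 252.00 × 0.85 ≈ 32.2 mL/min
|45.0 − 32.2| = 12.8 mL/min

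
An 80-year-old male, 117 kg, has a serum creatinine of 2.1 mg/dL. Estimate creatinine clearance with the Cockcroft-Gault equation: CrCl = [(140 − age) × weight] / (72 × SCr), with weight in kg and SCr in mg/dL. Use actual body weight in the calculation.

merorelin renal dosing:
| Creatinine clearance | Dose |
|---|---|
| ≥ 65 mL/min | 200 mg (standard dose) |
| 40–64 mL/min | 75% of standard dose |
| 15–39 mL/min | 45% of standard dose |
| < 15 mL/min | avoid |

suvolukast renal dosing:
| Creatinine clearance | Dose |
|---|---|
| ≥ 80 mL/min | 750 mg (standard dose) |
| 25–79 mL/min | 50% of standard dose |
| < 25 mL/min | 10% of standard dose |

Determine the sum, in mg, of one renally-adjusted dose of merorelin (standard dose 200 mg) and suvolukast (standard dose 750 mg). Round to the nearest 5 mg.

525 mg

CrCl = (140 − 80) × 117 / (72 × 2.1) = 7020.0 / 151.20 ≈ 46.4 mL/min
CrCl ≈ 46 mL/min.
merorelin: 40–64 mL/min → 75% of 200 mg = 150 mg.
suvolukast: 25–79 mL/min → 50% of 750 mg = 375 mg.
Total = 150 + 375 = 525 mg.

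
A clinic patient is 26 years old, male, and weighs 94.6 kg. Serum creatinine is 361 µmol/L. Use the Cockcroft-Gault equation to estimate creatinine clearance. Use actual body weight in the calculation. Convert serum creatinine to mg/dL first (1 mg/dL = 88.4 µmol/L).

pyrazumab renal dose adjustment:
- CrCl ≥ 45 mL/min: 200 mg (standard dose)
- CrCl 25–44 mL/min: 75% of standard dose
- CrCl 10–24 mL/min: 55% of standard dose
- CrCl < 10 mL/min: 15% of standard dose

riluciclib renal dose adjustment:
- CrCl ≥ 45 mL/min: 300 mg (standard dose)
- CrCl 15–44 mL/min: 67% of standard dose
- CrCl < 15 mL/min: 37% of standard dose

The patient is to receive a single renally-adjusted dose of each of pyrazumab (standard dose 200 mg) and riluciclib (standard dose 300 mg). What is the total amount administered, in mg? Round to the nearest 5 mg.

SCr = 361 / 88.4 = 4.084 mg/dL
CrCl = (140 − 26) × 94.6 / (72 × 4.084) = 10784.4 / 294.05 ≈ 36.7 mL/min
CrCl ≈ 37 mL/min.
pyrazumab: 25–44 mL/min → 75% of 200 mg = 150 mg.
riluciclib: 15–44 mL/min → 67% of 300 mg = 201 mg.
Total = 150 + 201 = 351 mg.

350 mg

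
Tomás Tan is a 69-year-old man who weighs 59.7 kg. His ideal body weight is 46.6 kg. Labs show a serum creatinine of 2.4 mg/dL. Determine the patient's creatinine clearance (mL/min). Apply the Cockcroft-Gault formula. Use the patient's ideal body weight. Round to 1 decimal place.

CrCl = (140 − 69) × 46.6 / (72 × 2.4) = 3308.6 / 172.80 ≈ 19.1 mL/min

19.1 mL/min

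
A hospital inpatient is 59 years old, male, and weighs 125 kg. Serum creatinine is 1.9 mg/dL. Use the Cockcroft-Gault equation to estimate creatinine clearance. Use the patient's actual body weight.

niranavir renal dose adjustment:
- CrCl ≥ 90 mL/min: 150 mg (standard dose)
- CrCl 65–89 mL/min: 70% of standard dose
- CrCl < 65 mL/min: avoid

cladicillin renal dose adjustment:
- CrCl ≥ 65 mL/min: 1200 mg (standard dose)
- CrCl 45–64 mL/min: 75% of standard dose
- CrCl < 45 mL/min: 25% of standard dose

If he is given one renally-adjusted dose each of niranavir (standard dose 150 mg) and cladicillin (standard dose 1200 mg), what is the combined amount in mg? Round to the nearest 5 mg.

CrCl = (140 − 59) × 125 / (72 × 1.9) = 10125.0 / 136.80 ≈ 74.0 mL/min
CrCl ≈ 74 mL/min.
niranavir: 65–89 mL/min → 70% of 150 mg = 105 mg.
cladicillin: ≥ 65 mL/min → 100% of 1200 mg = 1200 mg.
Total = 105 + 1200 = 1305 mg.

1305 mg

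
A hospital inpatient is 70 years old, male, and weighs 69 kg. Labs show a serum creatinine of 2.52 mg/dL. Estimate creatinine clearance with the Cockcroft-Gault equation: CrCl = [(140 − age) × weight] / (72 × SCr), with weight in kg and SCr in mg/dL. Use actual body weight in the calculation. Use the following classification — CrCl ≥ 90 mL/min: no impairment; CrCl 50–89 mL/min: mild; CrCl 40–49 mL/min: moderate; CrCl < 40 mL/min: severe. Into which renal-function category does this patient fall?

CrCl = (140 − 70) × 69 / (72 × 2.52) = 4830.0 / 181.44 ≈ 26.6 mL/min
27 mL/min falls in the 'severe' range.

severe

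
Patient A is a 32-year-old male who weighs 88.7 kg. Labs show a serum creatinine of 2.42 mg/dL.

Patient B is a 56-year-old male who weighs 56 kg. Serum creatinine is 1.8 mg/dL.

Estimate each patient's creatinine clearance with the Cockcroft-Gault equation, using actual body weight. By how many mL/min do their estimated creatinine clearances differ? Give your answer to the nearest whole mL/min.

19 mL/min

Patient A: CrCl = (140 − 32) × 88.7 / (72 × 2.42) = 9579.6 / 174.24 ≈ 55.0 mL/min
Patient B: CrCl = (140 − 56) × 56 / (72 × 1.8) = 4704.0 / 129.60 ≈ 36.3 mL/min
|55.0 − 36.3| = 18.7 mL/min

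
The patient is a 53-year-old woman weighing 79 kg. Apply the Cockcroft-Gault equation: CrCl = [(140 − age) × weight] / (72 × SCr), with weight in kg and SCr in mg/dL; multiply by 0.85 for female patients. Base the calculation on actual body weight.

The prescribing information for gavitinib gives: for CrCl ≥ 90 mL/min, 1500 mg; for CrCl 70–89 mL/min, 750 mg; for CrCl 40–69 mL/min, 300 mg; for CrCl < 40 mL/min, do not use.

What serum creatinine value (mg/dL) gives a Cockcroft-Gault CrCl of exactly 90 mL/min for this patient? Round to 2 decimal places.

Standard dose requires CrCl ≥ 90 mL/min.
Set (140 − 53) × 79 × 0.85 / (72 × SCr) = 90
SCr = (140 − 53) × 79 × 0.85 / (72 × 90) = 0.902 mg/dL

0.90 mg/dL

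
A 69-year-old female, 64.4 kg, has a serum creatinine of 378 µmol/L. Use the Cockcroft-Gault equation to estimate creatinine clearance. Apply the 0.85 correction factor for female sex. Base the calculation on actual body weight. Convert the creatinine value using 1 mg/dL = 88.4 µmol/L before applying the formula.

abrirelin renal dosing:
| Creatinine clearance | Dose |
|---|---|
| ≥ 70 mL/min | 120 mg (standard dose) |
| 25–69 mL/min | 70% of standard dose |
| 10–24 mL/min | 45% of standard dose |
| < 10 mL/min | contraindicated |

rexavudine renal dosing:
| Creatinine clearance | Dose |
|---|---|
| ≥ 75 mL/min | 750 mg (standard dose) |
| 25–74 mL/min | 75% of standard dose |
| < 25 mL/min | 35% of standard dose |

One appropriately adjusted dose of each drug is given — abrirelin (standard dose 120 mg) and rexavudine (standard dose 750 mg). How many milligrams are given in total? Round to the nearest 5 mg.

SCr = 378 / 88.4 = 4.276 mg/dL
CrCl = (140 − 69) × 64.4 / (72 × 4.276) × 0.85 = 4572.4 / 307.87 × 0.85 ≈ 12.6 mL/min
CrCl ≈ 13 mL/min.
abrirelin: 10–24 mL/min → 45% of 120 mg = 54 mg.
rexavudine: < 25 mL/min → 35% of 750 mg = 262.5 mg.
Total = 54 + 262.5 = 316.5 mg.

315 mg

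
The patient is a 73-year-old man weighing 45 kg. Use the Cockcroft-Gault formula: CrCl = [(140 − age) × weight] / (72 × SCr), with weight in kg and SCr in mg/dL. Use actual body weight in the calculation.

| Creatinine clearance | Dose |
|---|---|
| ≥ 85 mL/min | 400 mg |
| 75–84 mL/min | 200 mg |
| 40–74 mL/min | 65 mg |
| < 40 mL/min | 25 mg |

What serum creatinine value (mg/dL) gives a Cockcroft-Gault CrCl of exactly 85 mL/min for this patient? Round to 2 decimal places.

Standard dose requires CrCl ≥ 85 mL/min.
Set (140 − 73) × 45 / (72 × SCr) = 85
SCr = (140 − 73) × 45 / (72 × 85) = 0.493 mg/dL

0.49 mg/dL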